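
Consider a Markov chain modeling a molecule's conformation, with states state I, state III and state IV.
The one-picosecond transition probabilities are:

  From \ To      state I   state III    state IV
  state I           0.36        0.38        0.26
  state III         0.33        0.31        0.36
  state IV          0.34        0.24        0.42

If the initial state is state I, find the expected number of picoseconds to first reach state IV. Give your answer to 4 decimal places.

3.3839

Let t(s) be the expected number of picoseconds to first reach state IV from state s, with t(state IV) = 0. Conditioning on the first picosecond:
t(state I) = 1 + 0.36·t(state I) + 0.38·t(state III)
t(state III) = 1 + 0.33·t(state I) + 0.31·t(state III)
Solving: t(state I) = 3.3839, t(state III) = 3.0677.
Expected picoseconds from state I to state IV: 3.3839.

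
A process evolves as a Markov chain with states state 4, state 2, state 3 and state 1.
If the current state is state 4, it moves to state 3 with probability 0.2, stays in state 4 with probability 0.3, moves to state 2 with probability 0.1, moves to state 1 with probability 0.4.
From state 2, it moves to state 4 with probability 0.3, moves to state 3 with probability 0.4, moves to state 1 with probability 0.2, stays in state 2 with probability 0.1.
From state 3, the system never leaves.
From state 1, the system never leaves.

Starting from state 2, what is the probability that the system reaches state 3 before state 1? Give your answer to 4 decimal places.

0.5667

Let h(s) be the probability of absorption at state 3 starting from transient state s. Then h(state 3) = 1 and h(state 1) = 0. By first-step analysis:
h(state 4) = 0.3·h(state 4) + 0.1·h(state 2) + 0.2·1 + 0.4·0
h(state 2) = 0.3·h(state 4) + 0.1·h(state 2) + 0.4·1 + 0.2·0
Solving: h(state 4) = 0.3667, h(state 2) = 0.5667.
Starting from state 2, the probability is 0.5667.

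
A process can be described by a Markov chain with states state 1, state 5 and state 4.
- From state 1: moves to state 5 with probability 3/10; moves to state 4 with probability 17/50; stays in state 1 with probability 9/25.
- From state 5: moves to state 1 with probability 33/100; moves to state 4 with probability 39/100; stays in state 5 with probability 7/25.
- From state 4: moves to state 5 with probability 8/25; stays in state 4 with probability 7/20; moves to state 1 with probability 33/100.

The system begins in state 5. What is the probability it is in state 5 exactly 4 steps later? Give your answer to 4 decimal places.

Propagate the distribution vector 4 steps from state 5.
After 0 steps: (0.0000, 1.0000, 0.0000)
After 1 step: (0.3300, 0.2800, 0.3900)
After 2 steps: (0.3399, 0.3022, 0.3579)
After 3 steps: (0.3402, 0.3011, 0.3587)
After 4 steps: (0.3402, 0.3012, 0.3586)
P(in state 5 after 4 steps) = 0.3012

0.3012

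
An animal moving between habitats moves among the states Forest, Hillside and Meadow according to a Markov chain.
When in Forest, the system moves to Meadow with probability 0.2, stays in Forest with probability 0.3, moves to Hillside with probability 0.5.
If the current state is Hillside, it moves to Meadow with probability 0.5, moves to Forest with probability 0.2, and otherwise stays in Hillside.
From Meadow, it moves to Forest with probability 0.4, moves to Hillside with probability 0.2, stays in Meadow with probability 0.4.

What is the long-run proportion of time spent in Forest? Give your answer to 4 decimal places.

0.3048

Let the stationary distribution be π with π = πP and π_1 + π_2 + π_3 = 1.
π_1 = 0.3·π_1 + 0.2·π_2 + 0.4·π_3
π_2 = 0.5·π_1 + 0.3·π_2 + 0.2·π_3
Solving with the normalization constraint gives π = (0.3048, 0.3238, 0.3714).
So the stationary probability of Forest is 0.3048.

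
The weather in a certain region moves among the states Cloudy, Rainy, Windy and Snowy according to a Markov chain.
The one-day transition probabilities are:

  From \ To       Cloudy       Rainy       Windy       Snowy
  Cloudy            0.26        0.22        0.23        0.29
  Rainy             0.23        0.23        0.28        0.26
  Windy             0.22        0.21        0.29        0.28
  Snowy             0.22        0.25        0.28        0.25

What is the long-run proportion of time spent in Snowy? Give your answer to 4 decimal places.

0.2697

Let the stationary distribution be π with π = πP and π_1 + π_2 + π_3 + π_4 = 1.
π_1 = 0.26·π_1 + 0.23·π_2 + 0.22·π_3 + 0.22·π_4
π_2 = 0.22·π_1 + 0.23·π_2 + 0.21·π_3 + 0.25·π_4
π_3 = 0.23·π_1 + 0.28·π_2 + 0.29·π_3 + 0.28·π_4
Solving with the normalization constraint gives π = (0.2315, 0.2277, 0.2711, 0.2697).
So the stationary probability of Snowy is 0.2697.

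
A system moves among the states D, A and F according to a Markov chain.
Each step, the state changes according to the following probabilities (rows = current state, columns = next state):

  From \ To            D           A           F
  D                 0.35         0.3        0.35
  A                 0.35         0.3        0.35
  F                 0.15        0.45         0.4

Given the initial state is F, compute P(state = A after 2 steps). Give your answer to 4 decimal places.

0.3600

Sum over the intermediate state after 1 step:
P = P(F→D)·P(D→A) + P(F→A)·P(A→A) + P(F→F)·P(F→A)
  = 0.15×0.3 + 0.45×0.3 + 0.4×0.45
  = 0.0450 + 0.1350 + 0.1800 = 0.3600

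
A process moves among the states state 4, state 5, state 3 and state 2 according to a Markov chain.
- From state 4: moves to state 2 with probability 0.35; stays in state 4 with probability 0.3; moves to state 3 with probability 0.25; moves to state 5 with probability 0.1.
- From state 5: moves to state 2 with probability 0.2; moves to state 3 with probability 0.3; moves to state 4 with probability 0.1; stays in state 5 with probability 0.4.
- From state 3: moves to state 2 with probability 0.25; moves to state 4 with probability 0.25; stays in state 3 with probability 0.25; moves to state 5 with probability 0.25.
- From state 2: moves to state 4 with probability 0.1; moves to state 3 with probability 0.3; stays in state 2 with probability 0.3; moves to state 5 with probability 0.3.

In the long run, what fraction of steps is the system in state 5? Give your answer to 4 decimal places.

Let the stationary distribution be π with π = πP and π_1 + π_2 + π_3 + π_4 = 1.
π_1 = 0.3·π_1 + 0.1·π_2 + 0.25·π_3 + 0.1·π_4
π_2 = 0.1·π_1 + 0.4·π_2 + 0.25·π_3 + 0.3·π_4
π_3 = 0.25·π_1 + 0.3·π_2 + 0.25·π_3 + 0.3·π_4
Solving with the normalization constraint gives π = (0.1770, 0.2786, 0.2773, 0.2671).
So the stationary probability of state 5 is 0.2786.

0.2786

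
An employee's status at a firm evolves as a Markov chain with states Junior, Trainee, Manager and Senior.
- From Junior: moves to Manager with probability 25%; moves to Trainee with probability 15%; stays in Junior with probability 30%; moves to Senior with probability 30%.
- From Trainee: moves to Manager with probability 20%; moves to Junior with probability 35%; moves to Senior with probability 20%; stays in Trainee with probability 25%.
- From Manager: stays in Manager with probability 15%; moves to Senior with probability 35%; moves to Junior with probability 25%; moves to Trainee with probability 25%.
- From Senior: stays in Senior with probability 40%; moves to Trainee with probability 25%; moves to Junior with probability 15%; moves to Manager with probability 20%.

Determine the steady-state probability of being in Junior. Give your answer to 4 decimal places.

Let the stationary distribution be π with π = πP and π_1 + π_2 + π_3 + π_4 = 1.
π_1 = 0.3·π_1 + 0.35·π_2 + 0.25·π_3 + 0.15·π_4
π_2 = 0.15·π_1 + 0.25·π_2 + 0.25·π_3 + 0.25·π_4
π_3 = 0.25·π_1 + 0.2·π_2 + 0.15·π_3 + 0.2·π_4
Solving with the normalization constraint gives π = (0.2532, 0.2247, 0.2025, 0.3196).
So the stationary probability of Junior is 0.2532.

0.2532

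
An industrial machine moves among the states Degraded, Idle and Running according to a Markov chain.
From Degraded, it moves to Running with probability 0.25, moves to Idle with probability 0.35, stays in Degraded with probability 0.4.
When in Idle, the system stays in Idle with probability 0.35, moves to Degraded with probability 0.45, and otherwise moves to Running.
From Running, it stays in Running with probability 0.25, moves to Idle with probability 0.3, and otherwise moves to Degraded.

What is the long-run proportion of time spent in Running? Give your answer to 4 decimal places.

Let the stationary distribution be π with π = πP and π_1 + π_2 + π_3 = 1.
π_1 = 0.4·π_1 + 0.45·π_2 + 0.45·π_3
π_2 = 0.35·π_1 + 0.35·π_2 + 0.3·π_3
Solving with the normalization constraint gives π = (0.4286, 0.3383, 0.2331).
So the stationary probability of Running is 0.2331.

0.2331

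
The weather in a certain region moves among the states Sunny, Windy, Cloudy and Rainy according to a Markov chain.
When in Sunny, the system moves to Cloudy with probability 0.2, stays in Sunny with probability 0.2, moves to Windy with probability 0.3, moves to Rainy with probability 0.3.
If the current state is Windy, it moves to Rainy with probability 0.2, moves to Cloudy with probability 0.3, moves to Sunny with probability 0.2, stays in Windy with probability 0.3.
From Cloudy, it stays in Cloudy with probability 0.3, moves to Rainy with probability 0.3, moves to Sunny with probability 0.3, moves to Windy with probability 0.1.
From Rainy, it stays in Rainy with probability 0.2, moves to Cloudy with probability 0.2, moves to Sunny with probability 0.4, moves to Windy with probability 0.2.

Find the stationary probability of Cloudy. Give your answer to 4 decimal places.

Let the stationary distribution be π with π = πP and π_1 + π_2 + π_3 + π_4 = 1.
π_1 = 0.2·π_1 + 0.2·π_2 + 0.3·π_3 + 0.4·π_4
π_2 = 0.3·π_1 + 0.3·π_2 + 0.1·π_3 + 0.2·π_4
π_3 = 0.2·π_1 + 0.3·π_2 + 0.3·π_3 + 0.2·π_4
Solving with the normalization constraint gives π = (0.2752, 0.2253, 0.2473, 0.2522).
So the stationary probability of Cloudy is 0.2473.

0.2473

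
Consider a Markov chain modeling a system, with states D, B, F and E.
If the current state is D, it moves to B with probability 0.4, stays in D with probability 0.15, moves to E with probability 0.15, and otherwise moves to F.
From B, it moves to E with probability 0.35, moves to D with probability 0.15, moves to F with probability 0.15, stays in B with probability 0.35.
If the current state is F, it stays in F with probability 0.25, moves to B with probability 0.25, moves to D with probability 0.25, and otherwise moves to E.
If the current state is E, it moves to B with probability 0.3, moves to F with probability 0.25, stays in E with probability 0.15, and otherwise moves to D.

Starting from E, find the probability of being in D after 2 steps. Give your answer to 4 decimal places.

Propagate the distribution vector 2 steps from E.
After 0 steps: (0.0000, 0.0000, 0.0000, 1.0000)
After 1 step: (0.3000, 0.3000, 0.2500, 0.1500)
After 2 steps: (0.1975, 0.3325, 0.2350, 0.2350)
P(in D after 2 steps) = 0.1975

0.1975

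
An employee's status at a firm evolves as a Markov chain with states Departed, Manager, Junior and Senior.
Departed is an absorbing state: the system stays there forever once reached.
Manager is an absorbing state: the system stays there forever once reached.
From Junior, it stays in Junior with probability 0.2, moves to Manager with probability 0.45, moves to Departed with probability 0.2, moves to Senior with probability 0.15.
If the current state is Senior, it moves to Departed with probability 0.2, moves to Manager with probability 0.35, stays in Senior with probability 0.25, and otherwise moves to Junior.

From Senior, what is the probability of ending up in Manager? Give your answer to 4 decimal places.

0.6491

Let h(s) be the probability of absorption at Manager starting from transient state s. Then h(Manager) = 1 and h(Departed) = 0. By first-step analysis:
h(Junior) = 0.2·0 + 0.45·1 + 0.2·h(Junior) + 0.15·h(Senior)
h(Senior) = 0.2·0 + 0.35·1 + 0.2·h(Junior) + 0.25·h(Senior)
Solving: h(Junior) = 0.6842, h(Senior) = 0.6491.
Starting from Senior, the probability is 0.6491.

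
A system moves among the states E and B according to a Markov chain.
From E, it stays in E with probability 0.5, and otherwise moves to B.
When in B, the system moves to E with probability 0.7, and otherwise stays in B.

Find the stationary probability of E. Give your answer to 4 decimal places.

0.5833

Let the stationary distribution be π with π = πP and π_1 + π_2 = 1.
π_1 = 0.5·π_1 + 0.7·π_2
Solving with the normalization constraint gives π = (0.5833, 0.4167).
So the stationary probability of E is 0.5833.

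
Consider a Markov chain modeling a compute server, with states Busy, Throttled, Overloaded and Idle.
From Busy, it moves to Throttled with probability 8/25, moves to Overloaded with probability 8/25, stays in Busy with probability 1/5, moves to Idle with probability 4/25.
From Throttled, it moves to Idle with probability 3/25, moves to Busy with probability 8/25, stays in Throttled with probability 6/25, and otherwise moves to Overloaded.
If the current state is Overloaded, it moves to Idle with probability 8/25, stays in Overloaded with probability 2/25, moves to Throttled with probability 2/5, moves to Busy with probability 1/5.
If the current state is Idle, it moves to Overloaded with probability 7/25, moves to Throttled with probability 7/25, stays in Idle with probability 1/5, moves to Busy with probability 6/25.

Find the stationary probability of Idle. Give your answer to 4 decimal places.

Let the stationary distribution be π with π = πP and π_1 + π_2 + π_3 + π_4 = 1.
π_1 = 0.2·π_1 + 0.32·π_2 + 0.2·π_3 + 0.24·π_4
π_2 = 0.32·π_1 + 0.24·π_2 + 0.4·π_3 + 0.28·π_4
π_3 = 0.32·π_1 + 0.32·π_2 + 0.08·π_3 + 0.28·π_4
Solving with the normalization constraint gives π = (0.2448, 0.3077, 0.2517, 0.1958).
So the stationary probability of Idle is 0.1958.

0.1958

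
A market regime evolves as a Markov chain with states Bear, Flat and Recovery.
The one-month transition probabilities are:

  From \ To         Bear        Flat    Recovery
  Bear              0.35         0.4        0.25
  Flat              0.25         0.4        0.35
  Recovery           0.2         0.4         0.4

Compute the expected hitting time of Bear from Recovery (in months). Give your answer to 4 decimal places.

4.5455

Let t(s) be the expected number of months to first reach Bear from state s, with t(Bear) = 0. Conditioning on the first month:
t(Flat) = 1 + 0.4·t(Flat) + 0.35·t(Recovery)
t(Recovery) = 1 + 0.4·t(Flat) + 0.4·t(Recovery)
Solving: t(Flat) = 4.3182, t(Recovery) = 4.5455.
Expected months from Recovery to Bear: 4.5455.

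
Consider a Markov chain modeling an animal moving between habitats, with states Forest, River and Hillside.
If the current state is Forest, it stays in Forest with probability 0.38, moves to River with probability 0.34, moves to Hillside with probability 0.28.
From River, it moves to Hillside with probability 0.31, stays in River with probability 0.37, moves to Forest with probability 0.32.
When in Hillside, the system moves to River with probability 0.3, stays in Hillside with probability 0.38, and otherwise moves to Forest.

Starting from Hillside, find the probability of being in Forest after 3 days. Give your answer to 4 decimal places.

Propagate the distribution vector 3 days from Hillside.
After 0 days: (0.0000, 0.0000, 1.0000)
After 1 day: (0.3200, 0.3000, 0.3800)
After 2 days: (0.3392, 0.3338, 0.3270)
After 3 days: (0.3404, 0.3369, 0.3227)
P(in Forest after 3 days) = 0.3404

0.3404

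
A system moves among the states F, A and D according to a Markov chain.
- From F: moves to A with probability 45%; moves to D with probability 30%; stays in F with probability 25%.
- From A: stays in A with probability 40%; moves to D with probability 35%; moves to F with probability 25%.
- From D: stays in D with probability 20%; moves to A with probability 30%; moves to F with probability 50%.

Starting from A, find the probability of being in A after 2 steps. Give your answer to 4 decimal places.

0.3775

Sum over the intermediate state after 1 step:
P = P(A→F)·P(F→A) + P(A→A)·P(A→A) + P(A→D)·P(D→A)
  = 0.25×0.45 + 0.4×0.4 + 0.35×0.3
  = 0.1125 + 0.1600 + 0.1050 = 0.3775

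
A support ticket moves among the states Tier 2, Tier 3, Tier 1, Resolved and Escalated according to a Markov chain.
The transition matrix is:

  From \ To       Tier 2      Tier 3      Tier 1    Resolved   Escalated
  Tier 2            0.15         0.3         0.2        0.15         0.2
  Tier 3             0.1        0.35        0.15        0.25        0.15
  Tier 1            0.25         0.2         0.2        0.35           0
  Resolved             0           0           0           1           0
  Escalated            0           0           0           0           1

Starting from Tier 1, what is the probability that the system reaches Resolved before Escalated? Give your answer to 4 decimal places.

Let h(s) be the probability of absorption at Resolved starting from transient state s. Then h(Resolved) = 1 and h(Escalated) = 0. By first-step analysis:
h(Tier 2) = 0.15·h(Tier 2) + 0.3·h(Tier 3) + 0.2·h(Tier 1) + 0.15·1 + 0.2·0
h(Tier 3) = 0.1·h(Tier 2) + 0.35·h(Tier 3) + 0.15·h(Tier 1) + 0.25·1 + 0.15·0
h(Tier 1) = 0.25·h(Tier 2) + 0.2·h(Tier 3) + 0.2·h(Tier 1) + 0.35·1
Solving: h(Tier 2) = 0.5939, h(Tier 3) = 0.6577, h(Tier 1) = 0.7875.
Starting from Tier 1, the probability is 0.7875.

0.7875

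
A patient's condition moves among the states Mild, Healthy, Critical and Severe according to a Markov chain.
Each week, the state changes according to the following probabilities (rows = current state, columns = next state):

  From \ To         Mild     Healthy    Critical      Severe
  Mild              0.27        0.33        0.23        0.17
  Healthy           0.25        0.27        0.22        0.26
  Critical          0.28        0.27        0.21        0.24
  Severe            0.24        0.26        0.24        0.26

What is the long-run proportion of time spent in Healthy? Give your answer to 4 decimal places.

0.2833

Let the stationary distribution be π with π = πP and π_1 + π_2 + π_3 + π_4 = 1.
π_1 = 0.27·π_1 + 0.25·π_2 + 0.28·π_3 + 0.24·π_4
π_2 = 0.33·π_1 + 0.27·π_2 + 0.27·π_3 + 0.26·π_4
π_3 = 0.23·π_1 + 0.22·π_2 + 0.21·π_3 + 0.24·π_4
Solving with the normalization constraint gives π = (0.2596, 0.2833, 0.2250, 0.2321).
So the stationary probability of Healthy is 0.2833.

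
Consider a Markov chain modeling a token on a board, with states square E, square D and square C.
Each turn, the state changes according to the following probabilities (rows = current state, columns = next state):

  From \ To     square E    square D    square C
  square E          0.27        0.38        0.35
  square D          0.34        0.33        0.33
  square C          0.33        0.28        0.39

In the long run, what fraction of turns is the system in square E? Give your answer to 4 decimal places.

0.3144

Let the stationary distribution be π with π = πP and π_1 + π_2 + π_3 = 1.
π_1 = 0.27·π_1 + 0.34·π_2 + 0.33·π_3
π_2 = 0.38·π_1 + 0.33·π_2 + 0.28·π_3
Solving with the normalization constraint gives π = (0.3144, 0.3278, 0.3578).
So the stationary probability of square E is 0.3144.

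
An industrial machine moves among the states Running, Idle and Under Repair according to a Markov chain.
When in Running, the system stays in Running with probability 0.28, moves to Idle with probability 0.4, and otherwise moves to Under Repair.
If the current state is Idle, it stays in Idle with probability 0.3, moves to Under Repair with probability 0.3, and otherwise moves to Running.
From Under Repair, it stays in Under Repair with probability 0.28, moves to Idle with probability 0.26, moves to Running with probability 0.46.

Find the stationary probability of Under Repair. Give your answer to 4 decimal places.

0.3014

Let the stationary distribution be π with π = πP and π_1 + π_2 + π_3 = 1.
π_1 = 0.28·π_1 + 0.4·π_2 + 0.46·π_3
π_2 = 0.4·π_1 + 0.3·π_2 + 0.26·π_3
Solving with the normalization constraint gives π = (0.3733, 0.3253, 0.3014).
So the stationary probability of Under Repair is 0.3014.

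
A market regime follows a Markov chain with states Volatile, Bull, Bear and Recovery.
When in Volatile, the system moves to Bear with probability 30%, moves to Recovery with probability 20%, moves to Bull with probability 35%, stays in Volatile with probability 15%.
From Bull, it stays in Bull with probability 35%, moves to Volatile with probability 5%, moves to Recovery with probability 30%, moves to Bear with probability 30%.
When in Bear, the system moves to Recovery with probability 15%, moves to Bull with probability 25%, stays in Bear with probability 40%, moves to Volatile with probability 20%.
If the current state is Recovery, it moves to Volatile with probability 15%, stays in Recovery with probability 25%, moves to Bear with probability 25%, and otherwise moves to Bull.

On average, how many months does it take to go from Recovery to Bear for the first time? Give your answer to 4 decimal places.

Let t(s) be the expected number of months to first reach Bear from state s, with t(Bear) = 0. Conditioning on the first month:
t(Volatile) = 1 + 0.15·t(Volatile) + 0.35·t(Bull) + 0.2·t(Recovery)
t(Bull) = 1 + 0.05·t(Volatile) + 0.35·t(Bull) + 0.3·t(Recovery)
t(Recovery) = 1 + 0.15·t(Volatile) + 0.35·t(Bull) + 0.25·t(Recovery)
Solving: t(Volatile) = 3.4767, t(Bull) = 3.4950, t(Recovery) = 3.6597.
Expected months from Recovery to Bear: 3.6597.

3.6597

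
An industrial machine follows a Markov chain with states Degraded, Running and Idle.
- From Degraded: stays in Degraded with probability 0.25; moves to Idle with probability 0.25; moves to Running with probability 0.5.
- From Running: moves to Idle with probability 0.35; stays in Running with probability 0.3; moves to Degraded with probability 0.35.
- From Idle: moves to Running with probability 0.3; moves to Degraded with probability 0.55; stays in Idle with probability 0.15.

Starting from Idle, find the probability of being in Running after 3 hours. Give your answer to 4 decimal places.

Propagate the distribution vector 3 hours from Idle.
After 0 hours: (0.0000, 0.0000, 1.0000)
After 1 hour: (0.5500, 0.3000, 0.1500)
After 2 hours: (0.3250, 0.4100, 0.2650)
After 3 hours: (0.3705, 0.3650, 0.2645)
P(in Running after 3 hours) = 0.3650

0.3650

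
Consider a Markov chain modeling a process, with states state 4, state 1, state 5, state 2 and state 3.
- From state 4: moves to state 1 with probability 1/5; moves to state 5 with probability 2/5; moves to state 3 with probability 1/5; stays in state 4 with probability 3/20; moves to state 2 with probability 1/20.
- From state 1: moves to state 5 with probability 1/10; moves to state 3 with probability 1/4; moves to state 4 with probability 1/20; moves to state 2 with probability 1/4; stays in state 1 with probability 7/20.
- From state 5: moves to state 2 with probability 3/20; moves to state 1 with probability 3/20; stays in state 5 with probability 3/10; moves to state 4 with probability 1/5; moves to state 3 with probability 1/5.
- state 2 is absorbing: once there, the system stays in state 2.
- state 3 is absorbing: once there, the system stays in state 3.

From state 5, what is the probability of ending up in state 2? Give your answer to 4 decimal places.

Let h(s) be the probability of absorption at state 2 starting from transient state s. Then h(state 2) = 1 and h(state 3) = 0. By first-step analysis:
h(state 4) = 0.15·h(state 4) + 0.2·h(state 1) + 0.4·h(state 5) + 0.05·1 + 0.2·0
h(state 1) = 0.05·h(state 4) + 0.35·h(state 1) + 0.1·h(state 5) + 0.25·1 + 0.25·0
h(state 5) = 0.2·h(state 4) + 0.15·h(state 1) + 0.3·h(state 5) + 0.15·1 + 0.2·0
Solving: h(state 4) = 0.3701, h(state 1) = 0.4781, h(state 5) = 0.4225.
Starting from state 5, the probability is 0.4225.

0.4225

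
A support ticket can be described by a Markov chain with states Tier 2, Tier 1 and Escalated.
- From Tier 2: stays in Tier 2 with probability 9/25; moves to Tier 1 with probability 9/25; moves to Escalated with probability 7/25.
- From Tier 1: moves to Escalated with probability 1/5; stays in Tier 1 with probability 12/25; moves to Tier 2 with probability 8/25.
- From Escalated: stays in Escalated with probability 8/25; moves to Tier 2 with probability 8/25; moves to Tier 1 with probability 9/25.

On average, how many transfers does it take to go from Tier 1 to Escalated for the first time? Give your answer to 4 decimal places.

4.4118

Let t(s) be the expected number of transfers to first reach Escalated from state s, with t(Escalated) = 0. Conditioning on the first transfer:
t(Tier 2) = 1 + 0.36·t(Tier 2) + 0.36·t(Tier 1)
t(Tier 1) = 1 + 0.32·t(Tier 2) + 0.48·t(Tier 1)
Solving: t(Tier 2) = 4.0441, t(Tier 1) = 4.4118.
Expected transfers from Tier 1 to Escalated: 4.4118.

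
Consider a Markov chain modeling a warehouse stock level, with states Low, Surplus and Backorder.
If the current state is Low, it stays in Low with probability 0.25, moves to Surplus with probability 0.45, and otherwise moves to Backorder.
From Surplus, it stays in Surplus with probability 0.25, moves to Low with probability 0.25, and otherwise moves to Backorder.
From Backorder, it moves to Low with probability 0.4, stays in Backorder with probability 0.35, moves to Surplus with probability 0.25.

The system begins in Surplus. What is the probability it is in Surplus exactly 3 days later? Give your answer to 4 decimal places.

Propagate the distribution vector 3 days from Surplus.
After 0 days: (0.0000, 1.0000, 0.0000)
After 1 day: (0.2500, 0.2500, 0.5000)
After 2 days: (0.3250, 0.3000, 0.3750)
After 3 days: (0.3063, 0.3150, 0.3788)
P(in Surplus after 3 days) = 0.3150

0.3150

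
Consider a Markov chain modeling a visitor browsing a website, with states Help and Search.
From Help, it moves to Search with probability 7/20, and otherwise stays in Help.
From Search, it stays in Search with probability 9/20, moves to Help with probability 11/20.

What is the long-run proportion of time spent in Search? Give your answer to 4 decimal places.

Let the stationary distribution be π with π = πP and π_1 + π_2 = 1.
π_1 = 0.65·π_1 + 0.55·π_2
Solving with the normalization constraint gives π = (0.6111, 0.3889).
So the stationary probability of Search is 0.3889.

0.3889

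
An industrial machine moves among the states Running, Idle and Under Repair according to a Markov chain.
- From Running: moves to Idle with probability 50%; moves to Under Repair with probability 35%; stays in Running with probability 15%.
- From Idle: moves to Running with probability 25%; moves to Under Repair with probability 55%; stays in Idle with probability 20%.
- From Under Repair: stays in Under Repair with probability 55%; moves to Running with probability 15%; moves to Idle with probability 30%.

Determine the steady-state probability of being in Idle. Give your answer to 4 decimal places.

0.3056

Let the stationary distribution be π with π = πP and π_1 + π_2 + π_3 = 1.
π_1 = 0.15·π_1 + 0.25·π_2 + 0.15·π_3
π_2 = 0.5·π_1 + 0.2·π_2 + 0.3·π_3
Solving with the normalization constraint gives π = (0.1806, 0.3056, 0.5139).
So the stationary probability of Idle is 0.3056.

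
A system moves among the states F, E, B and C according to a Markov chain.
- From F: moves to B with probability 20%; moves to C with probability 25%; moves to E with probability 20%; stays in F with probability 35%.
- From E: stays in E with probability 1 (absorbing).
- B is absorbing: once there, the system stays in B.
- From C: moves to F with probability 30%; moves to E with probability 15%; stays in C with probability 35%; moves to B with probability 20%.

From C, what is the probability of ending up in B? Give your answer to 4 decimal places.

Let h(s) be the probability of absorption at B starting from transient state s. Then h(B) = 1 and h(E) = 0. By first-step analysis:
h(F) = 0.35·h(F) + 0.2·0 + 0.2·1 + 0.25·h(C)
h(C) = 0.3·h(F) + 0.15·0 + 0.2·1 + 0.35·h(C)
Solving: h(F) = 0.5180, h(C) = 0.5468.
Starting from C, the probability is 0.5468.

0.5468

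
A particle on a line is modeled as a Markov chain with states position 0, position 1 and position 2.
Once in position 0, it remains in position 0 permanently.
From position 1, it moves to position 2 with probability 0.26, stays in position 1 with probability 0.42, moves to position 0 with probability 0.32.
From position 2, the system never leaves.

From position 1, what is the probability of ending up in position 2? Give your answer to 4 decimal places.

0.4483

Let h(s) be the probability of absorption at position 2 starting from transient state s. Then h(position 2) = 1 and h(position 0) = 0. By first-step analysis:
h(position 1) = 0.32·0 + 0.42·h(position 1) + 0.26·1
Solving: h(position 1) = 0.4483.
Starting from position 1, the probability is 0.4483.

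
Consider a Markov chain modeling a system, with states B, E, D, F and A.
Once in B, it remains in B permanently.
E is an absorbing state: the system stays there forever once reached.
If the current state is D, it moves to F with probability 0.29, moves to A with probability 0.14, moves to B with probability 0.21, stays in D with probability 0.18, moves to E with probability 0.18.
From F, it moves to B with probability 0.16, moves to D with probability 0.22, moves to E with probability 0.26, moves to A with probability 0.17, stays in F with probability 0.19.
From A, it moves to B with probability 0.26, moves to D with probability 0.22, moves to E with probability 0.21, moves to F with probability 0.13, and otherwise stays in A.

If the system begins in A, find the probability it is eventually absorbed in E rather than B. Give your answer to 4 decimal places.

0.4779

Let h(s) be the probability of absorption at E starting from transient state s. Then h(E) = 1 and h(B) = 0. By first-step analysis:
h(D) = 0.21·0 + 0.18·1 + 0.18·h(D) + 0.29·h(F) + 0.14·h(A)
h(F) = 0.16·0 + 0.26·1 + 0.22·h(D) + 0.19·h(F) + 0.17·h(A)
h(A) = 0.26·0 + 0.21·1 + 0.22·h(D) + 0.13·h(F) + 0.18·h(A)
Solving: h(D) = 0.4979, h(F) = 0.5565, h(A) = 0.4779.
Starting from A, the probability is 0.4779.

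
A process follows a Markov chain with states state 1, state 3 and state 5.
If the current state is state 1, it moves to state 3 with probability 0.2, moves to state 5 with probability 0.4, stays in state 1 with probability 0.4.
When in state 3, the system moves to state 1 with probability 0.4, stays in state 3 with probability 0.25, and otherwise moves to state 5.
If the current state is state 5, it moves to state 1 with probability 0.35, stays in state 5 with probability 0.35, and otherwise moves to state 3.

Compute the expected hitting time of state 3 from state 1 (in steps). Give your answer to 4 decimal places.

Let t(s) be the expected number of steps to first reach state 3 from state s, with t(state 3) = 0. Conditioning on the first step:
t(state 1) = 1 + 0.4·t(state 1) + 0.4·t(state 5)
t(state 5) = 1 + 0.35·t(state 1) + 0.35·t(state 5)
Solving: t(state 1) = 4.2000, t(state 5) = 3.8000.
Expected steps from state 1 to state 3: 4.2000.

4.2000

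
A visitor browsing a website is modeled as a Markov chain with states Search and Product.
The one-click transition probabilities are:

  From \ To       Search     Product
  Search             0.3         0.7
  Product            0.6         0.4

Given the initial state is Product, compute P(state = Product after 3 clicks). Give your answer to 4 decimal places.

Propagate the distribution vector 3 clicks from Product.
After 0 clicks: (0.0000, 1.0000)
After 1 click: (0.6000, 0.4000)
After 2 clicks: (0.4200, 0.5800)
After 3 clicks: (0.4740, 0.5260)
P(in Product after 3 clicks) = 0.5260

0.5260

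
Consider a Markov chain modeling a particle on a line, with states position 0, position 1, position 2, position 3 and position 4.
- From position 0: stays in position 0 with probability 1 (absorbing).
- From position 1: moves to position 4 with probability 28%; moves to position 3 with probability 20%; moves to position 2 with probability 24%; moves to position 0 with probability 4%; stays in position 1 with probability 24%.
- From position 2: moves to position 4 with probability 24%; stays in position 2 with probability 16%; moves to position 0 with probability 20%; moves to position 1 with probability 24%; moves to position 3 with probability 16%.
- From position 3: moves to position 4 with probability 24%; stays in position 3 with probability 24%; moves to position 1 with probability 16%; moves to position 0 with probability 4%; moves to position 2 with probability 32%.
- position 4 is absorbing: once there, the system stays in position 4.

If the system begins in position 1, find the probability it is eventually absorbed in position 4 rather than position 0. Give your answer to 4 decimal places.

0.7712

Let h(s) be the probability of absorption at position 4 starting from transient state s. Then h(position 4) = 1 and h(position 0) = 0. By first-step analysis:
h(position 1) = 0.04·0 + 0.24·h(position 1) + 0.24·h(position 2) + 0.2·h(position 3) + 0.28·1
h(position 2) = 0.2·0 + 0.24·h(position 1) + 0.16·h(position 2) + 0.16·h(position 3) + 0.24·1
h(position 3) = 0.04·0 + 0.16·h(position 1) + 0.32·h(position 2) + 0.24·h(position 3) + 0.24·1
Solving: h(position 1) = 0.7712, h(position 2) = 0.6492, h(position 3) = 0.7515.
Starting from position 1, the probability is 0.7712.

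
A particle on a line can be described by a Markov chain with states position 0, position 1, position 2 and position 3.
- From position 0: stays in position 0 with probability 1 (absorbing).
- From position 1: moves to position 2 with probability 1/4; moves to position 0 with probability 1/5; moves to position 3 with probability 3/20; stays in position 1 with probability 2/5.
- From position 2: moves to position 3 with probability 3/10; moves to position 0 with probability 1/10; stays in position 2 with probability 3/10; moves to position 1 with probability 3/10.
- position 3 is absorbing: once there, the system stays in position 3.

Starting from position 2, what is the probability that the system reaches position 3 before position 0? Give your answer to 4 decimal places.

Let h(s) be the probability of absorption at position 3 starting from transient state s. Then h(position 3) = 1 and h(position 0) = 0. By first-step analysis:
h(position 1) = 0.2·0 + 0.4·h(position 1) + 0.25·h(position 2) + 0.15·1
h(position 2) = 0.1·0 + 0.3·h(position 1) + 0.3·h(position 2) + 0.3·1
Solving: h(position 1) = 0.5217, h(position 2) = 0.6522.
Starting from position 2, the probability is 0.6522.

0.6522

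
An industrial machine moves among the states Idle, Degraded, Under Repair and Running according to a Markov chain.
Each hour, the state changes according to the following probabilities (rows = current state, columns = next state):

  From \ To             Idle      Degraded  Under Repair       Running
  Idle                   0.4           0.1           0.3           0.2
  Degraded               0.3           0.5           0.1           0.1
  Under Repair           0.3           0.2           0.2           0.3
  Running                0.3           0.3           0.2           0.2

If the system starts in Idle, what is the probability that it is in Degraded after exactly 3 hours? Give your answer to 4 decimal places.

Propagate the distribution vector 3 hours from Idle.
After 0 hours: (1.0000, 0.0000, 0.0000, 0.0000)
After 1 hour: (0.4000, 0.1000, 0.3000, 0.2000)
After 2 hours: (0.3400, 0.2100, 0.2300, 0.2200)
After 3 hours: (0.3340, 0.2510, 0.2130, 0.2020)
P(in Degraded after 3 hours) = 0.2510

0.2510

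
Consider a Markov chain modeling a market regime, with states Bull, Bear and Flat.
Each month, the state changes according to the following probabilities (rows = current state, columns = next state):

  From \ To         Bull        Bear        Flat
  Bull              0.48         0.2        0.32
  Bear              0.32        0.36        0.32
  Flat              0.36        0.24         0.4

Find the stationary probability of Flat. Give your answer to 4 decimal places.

Let the stationary distribution be π with π = πP and π_1 + π_2 + π_3 = 1.
π_1 = 0.48·π_1 + 0.32·π_2 + 0.36·π_3
π_2 = 0.2·π_1 + 0.36·π_2 + 0.24·π_3
Solving with the normalization constraint gives π = (0.3975, 0.2547, 0.3478).
So the stationary probability of Flat is 0.3478.

0.3478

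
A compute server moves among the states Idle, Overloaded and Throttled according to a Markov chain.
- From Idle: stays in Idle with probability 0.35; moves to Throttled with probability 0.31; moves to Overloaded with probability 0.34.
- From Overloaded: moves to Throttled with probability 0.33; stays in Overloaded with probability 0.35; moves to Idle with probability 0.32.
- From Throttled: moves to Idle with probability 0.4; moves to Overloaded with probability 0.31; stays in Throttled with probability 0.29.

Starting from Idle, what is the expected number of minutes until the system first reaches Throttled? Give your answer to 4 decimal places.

3.1559

Let t(s) be the expected number of minutes to first reach Throttled from state s, with t(Throttled) = 0. Conditioning on the first minute:
t(Idle) = 1 + 0.35·t(Idle) + 0.34·t(Overloaded)
t(Overloaded) = 1 + 0.32·t(Idle) + 0.35·t(Overloaded)
Solving: t(Idle) = 3.1559, t(Overloaded) = 3.0921.
Expected minutes from Idle to Throttled: 3.1559.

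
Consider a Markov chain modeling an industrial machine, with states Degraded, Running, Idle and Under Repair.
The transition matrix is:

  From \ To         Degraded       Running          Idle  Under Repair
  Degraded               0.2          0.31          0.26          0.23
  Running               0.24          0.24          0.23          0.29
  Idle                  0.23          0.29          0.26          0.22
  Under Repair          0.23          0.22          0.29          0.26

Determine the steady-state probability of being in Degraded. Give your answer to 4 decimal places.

0.2259

Let the stationary distribution be π with π = πP and π_1 + π_2 + π_3 + π_4 = 1.
π_1 = 0.2·π_1 + 0.24·π_2 + 0.23·π_3 + 0.23·π_4
π_2 = 0.31·π_1 + 0.24·π_2 + 0.29·π_3 + 0.22·π_4
π_3 = 0.26·π_1 + 0.23·π_2 + 0.26·π_3 + 0.29·π_4
Solving with the normalization constraint gives π = (0.2259, 0.2638, 0.2596, 0.2508).
So the stationary probability of Degraded is 0.2259.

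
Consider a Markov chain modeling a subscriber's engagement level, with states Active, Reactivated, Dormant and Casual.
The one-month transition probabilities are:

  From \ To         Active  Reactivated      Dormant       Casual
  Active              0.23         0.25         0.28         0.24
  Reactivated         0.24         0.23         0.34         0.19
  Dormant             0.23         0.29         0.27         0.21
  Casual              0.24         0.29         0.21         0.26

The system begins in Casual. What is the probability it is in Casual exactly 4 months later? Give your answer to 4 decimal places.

0.2229

Propagate the distribution vector 4 months from Casual.
After 0 months: (0.0000, 0.0000, 0.0000, 1.0000)
After 1 month: (0.2400, 0.2900, 0.2100, 0.2600)
After 2 months: (0.2355, 0.2630, 0.2771, 0.2244)
After 3 months: (0.2349, 0.2648, 0.2773, 0.2230)
After 4 months: (0.2349, 0.2647, 0.2775, 0.2229)
P(in Casual after 4 months) = 0.2229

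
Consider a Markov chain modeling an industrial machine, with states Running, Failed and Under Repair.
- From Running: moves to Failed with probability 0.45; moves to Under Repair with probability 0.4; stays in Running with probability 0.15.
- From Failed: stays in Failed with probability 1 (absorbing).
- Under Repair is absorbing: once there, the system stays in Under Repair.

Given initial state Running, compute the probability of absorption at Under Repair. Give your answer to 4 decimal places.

Let h(s) be the probability of absorption at Under Repair starting from transient state s. Then h(Under Repair) = 1 and h(Failed) = 0. By first-step analysis:
h(Running) = 0.15·h(Running) + 0.45·0 + 0.4·1
Solving: h(Running) = 0.4706.
Starting from Running, the probability is 0.4706.

0.4706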